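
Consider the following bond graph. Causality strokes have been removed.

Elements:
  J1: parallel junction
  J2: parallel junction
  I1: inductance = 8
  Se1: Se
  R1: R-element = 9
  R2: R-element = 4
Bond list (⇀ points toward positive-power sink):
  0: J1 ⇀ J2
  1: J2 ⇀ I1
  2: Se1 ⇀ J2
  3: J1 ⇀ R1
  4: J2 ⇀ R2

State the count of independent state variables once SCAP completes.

β2 stroke→J2  (Se1: effort source, stroke at far end)
β0 stroke→J1  (common-e at J2 fixed by 2)
β1 stroke→I1  (J2 effort already set via bond 2)
β4 stroke→R2  (0-jn J2 has e-setter on 2)
β3 stroke→R1  (J1 effort already set via bond 0)

1  (I1 all integral)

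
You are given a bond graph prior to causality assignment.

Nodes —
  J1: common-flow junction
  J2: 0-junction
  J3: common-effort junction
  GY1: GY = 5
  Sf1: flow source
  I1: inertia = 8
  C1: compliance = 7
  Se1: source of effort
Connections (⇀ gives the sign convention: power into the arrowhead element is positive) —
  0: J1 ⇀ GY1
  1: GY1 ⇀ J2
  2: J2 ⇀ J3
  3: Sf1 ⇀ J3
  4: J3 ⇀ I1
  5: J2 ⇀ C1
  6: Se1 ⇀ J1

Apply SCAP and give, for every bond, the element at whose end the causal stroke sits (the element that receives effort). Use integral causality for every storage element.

#0 →GY1
#1 →GY1
#2 →J3
#3 →Sf1
#4 →I1
#5 →J2
#6 →J1

β3 stroke at Sf1  (Sf1 fixes flow; stroke at Sf1)
β6 stroke at J1  (Se1 (Se) sets effort on bond)
β0 stroke at GY1  (J1: last free bond brings flow in)
β1 stroke at GY1  (GY GY1: same side as bond 0)
β4 stroke at I1  (I1 integral (f out))
β2 stroke at J3  (J3: last free bond brings effort in)
β5 stroke at J2  (J2 needs exactly one e-in)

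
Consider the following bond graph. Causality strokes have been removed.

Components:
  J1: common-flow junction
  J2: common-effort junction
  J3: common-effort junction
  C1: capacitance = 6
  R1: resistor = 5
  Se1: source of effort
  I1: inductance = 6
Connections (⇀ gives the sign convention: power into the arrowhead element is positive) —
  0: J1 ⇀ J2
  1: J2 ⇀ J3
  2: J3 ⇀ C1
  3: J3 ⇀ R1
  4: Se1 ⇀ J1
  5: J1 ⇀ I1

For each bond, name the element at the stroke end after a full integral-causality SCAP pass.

#0 stroke at J1
#1 stroke at J2
#2 stroke at J3
#3 stroke at R1
#4 stroke at J1
#5 stroke at I1

b4 stroke→J1  (Se1: effort source, stroke at far end)
b2 stroke→J3  (C1 outputs effort q/C1)
b1 stroke→J2  (common-e at J3 fixed by 2)
b3 stroke→R1  (common-e at J3 fixed by 2)
b0 stroke→J1  (J2: bond 1 brought effort, rest push out)
b5 stroke→I1  (J1: last free bond brings flow in)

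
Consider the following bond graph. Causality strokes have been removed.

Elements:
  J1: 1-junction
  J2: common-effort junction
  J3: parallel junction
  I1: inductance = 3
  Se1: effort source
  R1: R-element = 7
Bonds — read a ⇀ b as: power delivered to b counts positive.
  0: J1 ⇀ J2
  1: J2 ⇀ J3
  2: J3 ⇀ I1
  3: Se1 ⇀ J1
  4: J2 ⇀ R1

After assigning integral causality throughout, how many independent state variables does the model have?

1  (I1 all integral)

bond 3 |J1  (source Se1 imposes e)
bond 0 |J2  (J1: last free bond brings flow in)
bond 1 |J3  (J2 effort already set via bond 0)
bond 4 |R1  (common-e at J2 fixed by 0)
bond 2 |I1  (J3: bond 1 brought effort, rest push out)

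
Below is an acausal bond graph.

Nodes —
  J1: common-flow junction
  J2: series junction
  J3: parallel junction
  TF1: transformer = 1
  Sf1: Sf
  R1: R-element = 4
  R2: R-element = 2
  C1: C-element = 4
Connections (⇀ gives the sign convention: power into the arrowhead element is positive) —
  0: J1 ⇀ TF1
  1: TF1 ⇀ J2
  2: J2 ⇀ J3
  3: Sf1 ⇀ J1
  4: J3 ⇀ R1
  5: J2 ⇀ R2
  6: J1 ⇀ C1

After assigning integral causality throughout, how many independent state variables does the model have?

1  (C1 all integral)

β3 stroke→Sf1  (Sf1: flow source, stroke at near end)
β0 stroke→J1  (J1: bond 3 brought flow, rest push out)
β6 stroke→J1  (J1 flow already set via bond 3)
β1 stroke→TF1  (TF TF1: opposite of bond 0)
β2 stroke→J2  (J2 flow already set via bond 1)
β5 stroke→J2  (J2 flow already set via bond 1)
β4 stroke→J3  (closing 0-jn rule on J3)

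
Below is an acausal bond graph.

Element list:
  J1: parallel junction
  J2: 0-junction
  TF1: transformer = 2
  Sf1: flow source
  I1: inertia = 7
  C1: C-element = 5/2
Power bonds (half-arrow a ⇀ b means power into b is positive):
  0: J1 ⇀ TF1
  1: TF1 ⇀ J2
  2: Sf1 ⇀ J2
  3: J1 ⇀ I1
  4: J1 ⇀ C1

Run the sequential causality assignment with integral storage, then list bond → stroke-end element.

β2 |Sf1  (source Sf1 imposes f)
β1 |J2  (closing 0-jn rule on J2)
β0 |TF1  (TF TF1: opposite of bond 1)
β3 |I1  (prefer integral on I1)
β4 |J1  (closing 0-jn rule on J1)

β0 →TF1
β1 →J2
β2 →Sf1
β3 →I1
β4 →J1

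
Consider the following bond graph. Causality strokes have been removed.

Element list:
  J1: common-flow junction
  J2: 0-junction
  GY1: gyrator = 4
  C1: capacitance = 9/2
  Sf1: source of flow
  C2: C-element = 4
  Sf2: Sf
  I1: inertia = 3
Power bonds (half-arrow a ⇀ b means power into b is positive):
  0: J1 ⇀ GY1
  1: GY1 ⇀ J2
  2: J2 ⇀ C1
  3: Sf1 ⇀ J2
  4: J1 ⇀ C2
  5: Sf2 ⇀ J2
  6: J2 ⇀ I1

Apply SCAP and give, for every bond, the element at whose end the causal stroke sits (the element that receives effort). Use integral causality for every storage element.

β0 stroke at GY1
β1 stroke at GY1
β2 stroke at J2
β3 stroke at Sf1
β4 stroke at J1
β5 stroke at Sf2
β6 stroke at I1

β3 |Sf1  (source Sf1 imposes f)
β5 |Sf2  (source Sf2 imposes f)
β2 |J2  (C1 integral (e out))
β1 |GY1  (0-jn J2 has e-setter on 2)
β6 |I1  (J2 effort already set via bond 2)
β0 |GY1  (GY1 both-in/both-out from 1)
β4 |J1  (1-jn J1 has f-setter on 0)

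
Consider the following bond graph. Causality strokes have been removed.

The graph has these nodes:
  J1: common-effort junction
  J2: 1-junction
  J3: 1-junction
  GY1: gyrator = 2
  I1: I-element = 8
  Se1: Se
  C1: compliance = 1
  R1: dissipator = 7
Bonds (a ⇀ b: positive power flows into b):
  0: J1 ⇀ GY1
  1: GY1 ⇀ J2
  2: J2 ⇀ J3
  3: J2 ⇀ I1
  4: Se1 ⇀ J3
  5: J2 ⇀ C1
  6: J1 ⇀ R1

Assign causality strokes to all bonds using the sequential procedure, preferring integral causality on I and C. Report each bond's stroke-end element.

b4 stroke→J3  (Se1 fixes effort; stroke away)
b2 stroke→J2  (J3: last free bond brings flow in)
b3 stroke→I1  (I1 integral (f out))
b1 stroke→J2  (1-jn J2 has f-setter on 3)
b5 stroke→J2  (1-jn J2 has f-setter on 3)
b0 stroke→J1  (GY1: gyrator matches bond 1)
b6 stroke→R1  (J1 effort already set via bond 0)

bond 0 →J1
bond 1 →J2
bond 2 →J2
bond 3 →I1
bond 4 →J3
bond 5 →J2
bond 6 →R1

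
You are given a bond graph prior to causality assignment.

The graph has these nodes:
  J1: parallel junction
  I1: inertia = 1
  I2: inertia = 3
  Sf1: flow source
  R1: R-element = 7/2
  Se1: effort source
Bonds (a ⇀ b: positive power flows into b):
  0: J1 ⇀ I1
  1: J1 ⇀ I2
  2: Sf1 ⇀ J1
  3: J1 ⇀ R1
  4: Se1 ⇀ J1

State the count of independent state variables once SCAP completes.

2  (I1, I2 all integral)

β2 →Sf1  (Sf1: flow source, stroke at near end)
β4 →J1  (Se1: effort source, stroke at far end)
β0 →I1  (J1 effort already set via bond 4)
β1 →I2  (J1 effort already set via bond 4)
β3 →R1  (common-e at J1 fixed by 4)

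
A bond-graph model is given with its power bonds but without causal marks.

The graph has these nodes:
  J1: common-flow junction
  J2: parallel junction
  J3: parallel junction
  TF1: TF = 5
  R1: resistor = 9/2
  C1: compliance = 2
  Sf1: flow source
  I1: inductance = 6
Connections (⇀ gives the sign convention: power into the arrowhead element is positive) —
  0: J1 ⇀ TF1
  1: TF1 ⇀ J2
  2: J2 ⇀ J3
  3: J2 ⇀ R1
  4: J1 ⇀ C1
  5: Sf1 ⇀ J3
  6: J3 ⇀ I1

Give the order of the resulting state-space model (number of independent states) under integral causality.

b5 →Sf1  (Sf1: flow source, stroke at near end)
b4 →J1  (C1: C, integral causality)
b0 →TF1  (closing 1-jn rule on J1)
b1 →J2  (TF1 one-in-one-out from 0)
b2 →J3  (common-e at J2 fixed by 1)
b3 →R1  (J2: bond 1 brought effort, rest push out)
b6 →I1  (common-e at J3 fixed by 2)

2  (C1, I1 all integral)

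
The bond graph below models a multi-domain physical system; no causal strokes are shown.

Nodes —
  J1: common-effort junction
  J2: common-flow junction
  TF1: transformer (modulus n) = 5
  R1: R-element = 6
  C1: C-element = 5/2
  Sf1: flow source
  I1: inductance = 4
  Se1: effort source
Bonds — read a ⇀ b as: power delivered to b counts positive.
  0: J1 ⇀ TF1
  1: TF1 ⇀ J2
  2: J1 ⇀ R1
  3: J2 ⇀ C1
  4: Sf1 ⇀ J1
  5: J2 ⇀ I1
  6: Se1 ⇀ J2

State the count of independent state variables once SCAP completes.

2  (C1, I1 all integral)

#4 |Sf1  (Sf1 (Sf) sets flow on bond)
#6 |J2  (Se1: effort source, stroke at far end)
#3 |J2  (C1: C, integral causality)
#5 |I1  (I1: I, integral causality)
#1 |J2  (1-jn J2 has f-setter on 5)
#0 |TF1  (through TF1, causality passes straight; one stroke at TF1)
#2 |J1  (closing 0-jn rule on J1)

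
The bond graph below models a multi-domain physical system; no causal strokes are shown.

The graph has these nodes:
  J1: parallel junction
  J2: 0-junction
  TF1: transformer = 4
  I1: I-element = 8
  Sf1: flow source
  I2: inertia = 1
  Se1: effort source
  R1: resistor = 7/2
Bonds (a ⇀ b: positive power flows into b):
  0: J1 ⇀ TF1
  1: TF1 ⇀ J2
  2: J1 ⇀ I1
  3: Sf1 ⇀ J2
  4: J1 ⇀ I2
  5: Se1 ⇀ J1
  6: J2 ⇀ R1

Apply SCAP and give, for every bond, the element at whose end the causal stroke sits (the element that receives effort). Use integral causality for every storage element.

b3 stroke→Sf1  (Sf1 fixes flow; stroke at Sf1)
b5 stroke→J1  (source Se1 imposes e)
b0 stroke→TF1  (J1 effort already set via bond 5)
b2 stroke→I1  (common-e at J1 fixed by 5)
b4 stroke→I2  (common-e at J1 fixed by 5)
b1 stroke→J2  (through TF1, causality passes straight; one stroke at TF1)
b6 stroke→R1  (0-jn J2 has e-setter on 1)

#0 →TF1
#1 →J2
#2 →I1
#3 →Sf1
#4 →I2
#5 →J1
#6 →R1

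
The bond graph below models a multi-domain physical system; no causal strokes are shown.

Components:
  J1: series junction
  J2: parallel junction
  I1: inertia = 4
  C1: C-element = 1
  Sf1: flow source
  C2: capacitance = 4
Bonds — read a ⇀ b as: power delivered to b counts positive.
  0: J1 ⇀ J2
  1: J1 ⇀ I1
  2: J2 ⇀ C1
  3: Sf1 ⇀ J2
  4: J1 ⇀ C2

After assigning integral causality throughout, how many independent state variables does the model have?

b3 stroke at Sf1  (Sf1 fixes flow; stroke at Sf1)
b1 stroke at I1  (I1: I, integral causality)
b0 stroke at J1  (J1 flow already set via bond 1)
b4 stroke at J1  (common-f at J1 fixed by 1)
b2 stroke at J2  (J2: last free bond brings effort in)

3  (C1, C2, I1 all integral)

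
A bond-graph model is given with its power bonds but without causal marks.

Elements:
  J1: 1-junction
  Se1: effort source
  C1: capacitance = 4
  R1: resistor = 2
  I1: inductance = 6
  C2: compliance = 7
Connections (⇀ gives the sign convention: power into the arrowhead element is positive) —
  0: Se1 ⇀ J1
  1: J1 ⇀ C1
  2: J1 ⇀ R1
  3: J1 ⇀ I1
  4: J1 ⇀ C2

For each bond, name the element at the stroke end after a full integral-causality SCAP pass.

bond 0 |J1
bond 1 |J1
bond 2 |J1
bond 3 |I1
bond 4 |J1

β0 stroke→J1  (source Se1 imposes e)
β1 stroke→J1  (prefer integral on C1)
β3 stroke→I1  (I1 integral (f out))
β2 stroke→J1  (1-jn J1 has f-setter on 3)
β4 stroke→J1  (common-f at J1 fixed by 3)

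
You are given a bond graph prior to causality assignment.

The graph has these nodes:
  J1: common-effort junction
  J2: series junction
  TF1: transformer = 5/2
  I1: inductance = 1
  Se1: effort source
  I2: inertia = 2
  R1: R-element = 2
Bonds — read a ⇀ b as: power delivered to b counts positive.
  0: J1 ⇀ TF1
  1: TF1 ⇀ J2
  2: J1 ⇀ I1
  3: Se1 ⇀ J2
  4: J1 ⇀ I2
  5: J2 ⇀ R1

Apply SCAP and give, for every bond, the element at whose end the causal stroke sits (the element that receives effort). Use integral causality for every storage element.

β0 →J1
β1 →TF1
β2 →I1
β3 →J2
β4 →I2
β5 →J2

β3 stroke at J2  (Se1 (Se) sets effort on bond)
β2 stroke at I1  (I1 integral (f out))
β4 stroke at I2  (I2 outputs flow p/I2)
β0 stroke at J1  (J1: last free bond brings effort in)
β1 stroke at TF1  (TF1 one-in-one-out from 0)
β5 stroke at J2  (J2 flow already set via bond 1)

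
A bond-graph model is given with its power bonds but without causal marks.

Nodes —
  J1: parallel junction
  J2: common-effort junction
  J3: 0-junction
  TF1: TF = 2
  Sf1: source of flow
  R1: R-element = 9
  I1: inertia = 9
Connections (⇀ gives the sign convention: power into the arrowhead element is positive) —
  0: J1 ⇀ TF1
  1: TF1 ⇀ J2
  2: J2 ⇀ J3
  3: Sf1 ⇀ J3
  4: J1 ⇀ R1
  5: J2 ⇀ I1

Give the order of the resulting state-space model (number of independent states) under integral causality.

β3 stroke at Sf1  (Sf1 (Sf) sets flow on bond)
β2 stroke at J3  (J3: last free bond brings effort in)
β5 stroke at I1  (I1: I, integral causality)
β1 stroke at J2  (J2: last free bond brings effort in)
β0 stroke at TF1  (through TF1, causality passes straight; one stroke at TF1)
β4 stroke at J1  (only one effort-in slot at J1)

1  (I1 all integral)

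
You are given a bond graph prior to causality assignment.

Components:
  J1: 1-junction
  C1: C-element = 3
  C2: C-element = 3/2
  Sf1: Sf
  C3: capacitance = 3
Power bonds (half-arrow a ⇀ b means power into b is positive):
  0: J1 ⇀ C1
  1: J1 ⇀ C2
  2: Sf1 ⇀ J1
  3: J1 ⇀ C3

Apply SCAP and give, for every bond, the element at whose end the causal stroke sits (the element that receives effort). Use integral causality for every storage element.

β0 |J1
β1 |J1
β2 |Sf1
β3 |J1

b2 →Sf1  (Sf1: flow source, stroke at near end)
b0 →J1  (J1 flow already set via bond 2)
b1 →J1  (J1 flow already set via bond 2)
b3 →J1  (common-f at J1 fixed by 2)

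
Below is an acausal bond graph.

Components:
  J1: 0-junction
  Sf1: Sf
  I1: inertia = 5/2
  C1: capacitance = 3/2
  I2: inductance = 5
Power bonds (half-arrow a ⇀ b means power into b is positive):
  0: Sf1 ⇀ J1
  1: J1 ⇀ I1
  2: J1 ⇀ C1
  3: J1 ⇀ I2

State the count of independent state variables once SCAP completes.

β0 |Sf1  (Sf1: flow source, stroke at near end)
β1 |I1  (I1 integral (f out))
β2 |J1  (prefer integral on C1)
β3 |I2  (J1 effort already set via bond 2)

3  (C1, I1, I2 all integral)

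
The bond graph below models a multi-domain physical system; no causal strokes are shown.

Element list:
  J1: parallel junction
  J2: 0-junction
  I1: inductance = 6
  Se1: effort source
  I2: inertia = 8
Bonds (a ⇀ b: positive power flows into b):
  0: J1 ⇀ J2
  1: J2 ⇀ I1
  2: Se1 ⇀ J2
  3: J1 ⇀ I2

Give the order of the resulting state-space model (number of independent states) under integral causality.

β2 stroke→J2  (source Se1 imposes e)
β0 stroke→J1  (common-e at J2 fixed by 2)
β1 stroke→I1  (common-e at J2 fixed by 2)
β3 stroke→I2  (J1: bond 0 brought effort, rest push out)

2  (I1, I2 all integral)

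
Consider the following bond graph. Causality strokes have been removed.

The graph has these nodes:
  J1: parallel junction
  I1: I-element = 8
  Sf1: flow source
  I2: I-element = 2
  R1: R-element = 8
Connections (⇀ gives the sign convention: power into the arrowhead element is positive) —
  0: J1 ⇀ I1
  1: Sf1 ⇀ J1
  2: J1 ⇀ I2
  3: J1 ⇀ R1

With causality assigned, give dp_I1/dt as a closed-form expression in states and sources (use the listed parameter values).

#1 stroke→Sf1  (source Sf1 imposes f)
#0 stroke→I1  (prefer integral on I1)
#2 stroke→I2  (I2: I, integral causality)
#3 stroke→J1  (J1: last free bond brings effort in)

dp_I1/dt = 8*F_Sf1 - p_I1 - 4*p_I2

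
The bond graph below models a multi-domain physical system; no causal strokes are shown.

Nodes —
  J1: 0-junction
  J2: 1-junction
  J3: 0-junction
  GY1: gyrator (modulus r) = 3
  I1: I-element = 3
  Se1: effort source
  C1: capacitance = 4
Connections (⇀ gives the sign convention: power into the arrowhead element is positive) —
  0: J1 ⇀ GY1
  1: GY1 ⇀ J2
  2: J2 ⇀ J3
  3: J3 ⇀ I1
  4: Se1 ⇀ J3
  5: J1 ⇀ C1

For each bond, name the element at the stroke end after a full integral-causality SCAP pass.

bond 4 stroke at J3  (Se1 fixes effort; stroke away)
bond 2 stroke at J2  (J3 effort already set via bond 4)
bond 3 stroke at I1  (0-jn J3 has e-setter on 4)
bond 1 stroke at GY1  (closing 1-jn rule on J2)
bond 0 stroke at GY1  (GY GY1: same side as bond 1)
bond 5 stroke at J1  (only one effort-in slot at J1)

#0 stroke at GY1
#1 stroke at GY1
#2 stroke at J2
#3 stroke at I1
#4 stroke at J3
#5 stroke at J1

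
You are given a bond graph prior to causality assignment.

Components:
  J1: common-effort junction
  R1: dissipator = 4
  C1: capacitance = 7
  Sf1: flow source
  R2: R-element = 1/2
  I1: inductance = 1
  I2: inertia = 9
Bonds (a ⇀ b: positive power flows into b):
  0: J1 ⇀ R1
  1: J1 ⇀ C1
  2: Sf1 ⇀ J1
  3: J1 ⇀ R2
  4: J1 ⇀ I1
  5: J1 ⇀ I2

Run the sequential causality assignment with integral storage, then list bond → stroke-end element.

bond 2 |Sf1  (Sf1: flow source, stroke at near end)
bond 1 |J1  (C1 integral (e out))
bond 0 |R1  (J1: bond 1 brought effort, rest push out)
bond 3 |R2  (common-e at J1 fixed by 1)
bond 4 |I1  (common-e at J1 fixed by 1)
bond 5 |I2  (J1: bond 1 brought effort, rest push out)

b0 stroke at R1
b1 stroke at J1
b2 stroke at Sf1
b3 stroke at R2
b4 stroke at I1
b5 stroke at I2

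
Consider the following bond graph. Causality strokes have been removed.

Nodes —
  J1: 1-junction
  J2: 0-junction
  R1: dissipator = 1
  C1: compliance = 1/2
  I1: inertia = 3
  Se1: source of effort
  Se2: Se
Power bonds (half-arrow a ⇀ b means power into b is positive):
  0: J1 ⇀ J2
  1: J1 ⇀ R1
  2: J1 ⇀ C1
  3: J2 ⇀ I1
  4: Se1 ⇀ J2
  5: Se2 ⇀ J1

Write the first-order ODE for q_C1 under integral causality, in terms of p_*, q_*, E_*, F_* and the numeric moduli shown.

β4 →J2  (Se1 fixes effort; stroke away)
β5 →J1  (Se2 (Se) sets effort on bond)
β0 →J1  (0-jn J2 has e-setter on 4)
β3 →I1  (common-e at J2 fixed by 4)
β2 →J1  (C1 outputs effort q/C1)
β1 →R1  (J1 needs exactly one f-in)

dq_C1/dt = -E_Se1 + E_Se2 - 2*q_C1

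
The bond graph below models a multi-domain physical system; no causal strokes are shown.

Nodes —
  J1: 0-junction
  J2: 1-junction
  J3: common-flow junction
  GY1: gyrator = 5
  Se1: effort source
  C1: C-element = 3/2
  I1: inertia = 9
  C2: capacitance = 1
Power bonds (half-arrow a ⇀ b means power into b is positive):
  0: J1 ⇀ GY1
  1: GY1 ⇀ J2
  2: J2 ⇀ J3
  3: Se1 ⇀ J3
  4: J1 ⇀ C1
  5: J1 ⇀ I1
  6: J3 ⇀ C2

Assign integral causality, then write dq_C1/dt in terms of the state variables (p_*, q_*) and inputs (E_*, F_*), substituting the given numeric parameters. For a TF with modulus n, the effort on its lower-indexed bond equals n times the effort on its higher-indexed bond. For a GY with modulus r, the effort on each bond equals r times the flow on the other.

dq_C1/dt = E_Se1/5 - p_I1/9 - q_C2/5

bond 3 →J3  (source Se1 imposes e)
bond 4 →J1  (C1: C, integral causality)
bond 0 →GY1  (0-jn J1 has e-setter on 4)
bond 5 →I1  (0-jn J1 has e-setter on 4)
bond 1 →GY1  (GY1 both-in/both-out from 0)
bond 2 →J2  (common-f at J2 fixed by 1)
bond 6 →J3  (1-jn J3 has f-setter on 2)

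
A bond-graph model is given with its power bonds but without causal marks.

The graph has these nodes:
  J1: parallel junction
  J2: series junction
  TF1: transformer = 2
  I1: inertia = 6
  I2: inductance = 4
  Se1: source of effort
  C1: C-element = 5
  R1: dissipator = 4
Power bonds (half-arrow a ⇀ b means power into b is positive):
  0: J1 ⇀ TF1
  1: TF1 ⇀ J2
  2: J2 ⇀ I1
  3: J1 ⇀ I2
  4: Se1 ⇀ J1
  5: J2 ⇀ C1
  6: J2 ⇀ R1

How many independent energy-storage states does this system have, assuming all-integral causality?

3  (C1, I1, I2 all integral)

β4 |J1  (Se1 fixes effort; stroke away)
β0 |TF1  (0-jn J1 has e-setter on 4)
β3 |I2  (common-e at J1 fixed by 4)
β1 |J2  (through TF1, causality passes straight; one stroke at TF1)
β2 |I1  (I1: I, integral causality)
β5 |J2  (1-jn J2 has f-setter on 2)
β6 |J2  (1-jn J2 has f-setter on 2)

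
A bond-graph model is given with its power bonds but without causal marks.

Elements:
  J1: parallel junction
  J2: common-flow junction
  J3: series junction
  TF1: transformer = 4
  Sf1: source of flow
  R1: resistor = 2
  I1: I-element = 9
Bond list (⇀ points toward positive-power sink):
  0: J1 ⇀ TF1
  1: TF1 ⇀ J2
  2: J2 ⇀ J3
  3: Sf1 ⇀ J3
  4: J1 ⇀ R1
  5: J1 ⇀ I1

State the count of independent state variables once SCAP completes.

β3 stroke at Sf1  (Sf1: flow source, stroke at near end)
β2 stroke at J3  (1-jn J3 has f-setter on 3)
β1 stroke at J2  (J2: bond 2 brought flow, rest push out)
β0 stroke at TF1  (TF1 one-in-one-out from 1)
β5 stroke at I1  (I1: I, integral causality)
β4 stroke at J1  (closing 0-jn rule on J1)

1  (I1 all integral)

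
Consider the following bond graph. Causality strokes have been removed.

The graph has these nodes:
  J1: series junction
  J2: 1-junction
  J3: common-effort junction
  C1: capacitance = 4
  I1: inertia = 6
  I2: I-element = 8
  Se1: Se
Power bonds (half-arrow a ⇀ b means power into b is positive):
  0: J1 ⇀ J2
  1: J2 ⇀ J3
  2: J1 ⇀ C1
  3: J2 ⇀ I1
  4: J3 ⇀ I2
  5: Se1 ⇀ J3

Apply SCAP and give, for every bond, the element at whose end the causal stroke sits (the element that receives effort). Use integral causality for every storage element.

bond 5 stroke→J3  (Se1: effort source, stroke at far end)
bond 1 stroke→J2  (J3 effort already set via bond 5)
bond 4 stroke→I2  (J3: bond 5 brought effort, rest push out)
bond 2 stroke→J1  (C1 integral (e out))
bond 0 stroke→J2  (only one flow-in slot at J1)
bond 3 stroke→I1  (J2: last free bond brings flow in)

#0 stroke→J2
#1 stroke→J2
#2 stroke→J1
#3 stroke→I1
#4 stroke→I2
#5 stroke→J3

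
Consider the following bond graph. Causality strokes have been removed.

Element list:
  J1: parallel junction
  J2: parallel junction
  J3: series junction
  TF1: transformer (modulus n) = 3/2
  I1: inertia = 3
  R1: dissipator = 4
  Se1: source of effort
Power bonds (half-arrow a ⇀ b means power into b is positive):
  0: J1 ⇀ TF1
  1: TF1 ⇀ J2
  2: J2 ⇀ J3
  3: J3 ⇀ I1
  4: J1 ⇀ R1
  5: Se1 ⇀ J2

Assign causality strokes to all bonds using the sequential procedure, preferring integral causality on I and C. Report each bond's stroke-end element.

#0 stroke at J1
#1 stroke at TF1
#2 stroke at J3
#3 stroke at I1
#4 stroke at R1
#5 stroke at J2

bond 5 stroke at J2  (Se1: effort source, stroke at far end)
bond 1 stroke at TF1  (0-jn J2 has e-setter on 5)
bond 2 stroke at J3  (0-jn J2 has e-setter on 5)
bond 3 stroke at I1  (closing 1-jn rule on J3)
bond 0 stroke at J1  (TF1: transformer flips bond 1)
bond 4 stroke at R1  (J1 effort already set via bond 0)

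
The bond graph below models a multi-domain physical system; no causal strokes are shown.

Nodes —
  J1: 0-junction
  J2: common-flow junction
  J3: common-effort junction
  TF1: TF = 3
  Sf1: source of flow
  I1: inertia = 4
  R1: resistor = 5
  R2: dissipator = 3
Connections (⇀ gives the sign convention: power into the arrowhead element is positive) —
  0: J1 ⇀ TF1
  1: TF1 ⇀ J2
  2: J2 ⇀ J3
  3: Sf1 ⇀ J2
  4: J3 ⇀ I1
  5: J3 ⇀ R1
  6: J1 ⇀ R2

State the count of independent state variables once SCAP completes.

b3 stroke→Sf1  (Sf1 (Sf) sets flow on bond)
b1 stroke→J2  (J2 flow already set via bond 3)
b2 stroke→J2  (J2 flow already set via bond 3)
b0 stroke→TF1  (TF1 one-in-one-out from 1)
b6 stroke→J1  (closing 0-jn rule on J1)
b4 stroke→I1  (I1 outputs flow p/I1)
b5 stroke→J3  (only one effort-in slot at J3)

1  (I1 all integral)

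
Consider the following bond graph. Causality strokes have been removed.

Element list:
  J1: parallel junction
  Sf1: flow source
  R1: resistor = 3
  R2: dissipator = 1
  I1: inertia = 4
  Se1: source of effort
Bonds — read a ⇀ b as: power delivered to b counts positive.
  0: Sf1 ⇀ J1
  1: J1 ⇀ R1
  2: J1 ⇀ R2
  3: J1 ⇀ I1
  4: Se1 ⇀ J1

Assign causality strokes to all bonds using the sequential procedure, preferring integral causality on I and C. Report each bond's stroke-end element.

β0 stroke→Sf1  (Sf1 (Sf) sets flow on bond)
β4 stroke→J1  (Se1 (Se) sets effort on bond)
β1 stroke→R1  (J1: bond 4 brought effort, rest push out)
β2 stroke→R2  (0-jn J1 has e-setter on 4)
β3 stroke→I1  (J1 effort already set via bond 4)

bond 0 stroke at Sf1
bond 1 stroke at R1
bond 2 stroke at R2
bond 3 stroke at I1
bond 4 stroke at J1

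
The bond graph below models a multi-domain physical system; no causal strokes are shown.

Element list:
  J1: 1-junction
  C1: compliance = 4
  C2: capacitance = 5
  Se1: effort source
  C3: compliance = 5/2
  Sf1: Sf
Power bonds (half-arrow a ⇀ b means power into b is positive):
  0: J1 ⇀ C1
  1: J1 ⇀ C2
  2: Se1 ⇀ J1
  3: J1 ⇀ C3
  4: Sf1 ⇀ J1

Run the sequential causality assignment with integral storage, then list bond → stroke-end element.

b2 |J1  (Se1: effort source, stroke at far end)
b4 |Sf1  (Sf1 fixes flow; stroke at Sf1)
b0 |J1  (J1: bond 4 brought flow, rest push out)
b1 |J1  (1-jn J1 has f-setter on 4)
b3 |J1  (J1: bond 4 brought flow, rest push out)

bond 0 |J1
bond 1 |J1
bond 2 |J1
bond 3 |J1
bond 4 |Sf1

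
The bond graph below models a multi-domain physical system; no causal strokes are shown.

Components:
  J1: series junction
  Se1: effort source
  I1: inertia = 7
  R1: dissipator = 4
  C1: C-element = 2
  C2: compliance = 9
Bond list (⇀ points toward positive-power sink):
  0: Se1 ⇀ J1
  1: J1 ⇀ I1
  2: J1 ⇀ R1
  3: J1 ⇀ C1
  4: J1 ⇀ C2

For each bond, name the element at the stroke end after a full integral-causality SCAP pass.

b0 →J1  (Se1 (Se) sets effort on bond)
b1 →I1  (I1 outputs flow p/I1)
b2 →J1  (common-f at J1 fixed by 1)
b3 →J1  (J1: bond 1 brought flow, rest push out)
b4 →J1  (J1 flow already set via bond 1)

#0 stroke at J1
#1 stroke at I1
#2 stroke at J1
#3 stroke at J1
#4 stroke at J1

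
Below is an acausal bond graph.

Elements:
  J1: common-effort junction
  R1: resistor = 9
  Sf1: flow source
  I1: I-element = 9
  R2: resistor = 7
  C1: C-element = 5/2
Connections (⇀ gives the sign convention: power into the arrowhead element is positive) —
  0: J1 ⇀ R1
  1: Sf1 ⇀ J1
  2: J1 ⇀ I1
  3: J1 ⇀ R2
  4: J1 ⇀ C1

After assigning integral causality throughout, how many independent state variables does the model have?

#1 stroke at Sf1  (Sf1 fixes flow; stroke at Sf1)
#2 stroke at I1  (I1: I, integral causality)
#4 stroke at J1  (C1 outputs effort q/C1)
#0 stroke at R1  (J1 effort already set via bond 4)
#3 stroke at R2  (J1: bond 4 brought effort, rest push out)

2  (C1, I1 all integral)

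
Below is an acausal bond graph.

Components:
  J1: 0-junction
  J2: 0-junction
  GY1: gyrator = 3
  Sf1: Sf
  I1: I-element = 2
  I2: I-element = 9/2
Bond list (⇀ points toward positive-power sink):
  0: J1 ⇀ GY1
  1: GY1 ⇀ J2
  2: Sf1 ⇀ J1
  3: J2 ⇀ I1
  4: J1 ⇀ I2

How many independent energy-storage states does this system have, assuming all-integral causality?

2  (I1, I2 all integral)

#2 |Sf1  (source Sf1 imposes f)
#3 |I1  (I1: I, integral causality)
#1 |J2  (J2 needs exactly one e-in)
#0 |J1  (GY1: gyrator matches bond 1)
#4 |I2  (common-e at J1 fixed by 0)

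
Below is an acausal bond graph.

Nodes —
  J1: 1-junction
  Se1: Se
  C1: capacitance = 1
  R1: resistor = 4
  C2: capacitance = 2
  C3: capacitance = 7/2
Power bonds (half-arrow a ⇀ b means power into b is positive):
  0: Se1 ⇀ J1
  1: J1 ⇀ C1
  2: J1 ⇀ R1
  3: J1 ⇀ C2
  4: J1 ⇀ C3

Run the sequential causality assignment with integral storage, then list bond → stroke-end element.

bond 0 →J1
bond 1 →J1
bond 2 →R1
bond 3 →J1
bond 4 →J1

b0 →J1  (Se1: effort source, stroke at far end)
b1 →J1  (prefer integral on C1)
b3 →J1  (C2 integral (e out))
b4 →J1  (C3 outputs effort q/C3)
b2 →R1  (J1 needs exactly one f-in)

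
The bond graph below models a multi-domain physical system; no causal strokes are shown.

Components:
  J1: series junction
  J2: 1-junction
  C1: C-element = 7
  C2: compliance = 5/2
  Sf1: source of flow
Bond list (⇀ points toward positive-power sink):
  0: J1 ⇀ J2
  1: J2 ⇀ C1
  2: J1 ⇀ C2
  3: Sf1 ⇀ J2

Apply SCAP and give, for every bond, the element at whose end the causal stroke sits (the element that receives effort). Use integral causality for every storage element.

bond 3 stroke→Sf1  (Sf1: flow source, stroke at near end)
bond 0 stroke→J2  (common-f at J2 fixed by 3)
bond 1 stroke→J2  (J2: bond 3 brought flow, rest push out)
bond 2 stroke→J1  (common-f at J1 fixed by 0)

β0 |J2
β1 |J2
β2 |J1
β3 |Sf1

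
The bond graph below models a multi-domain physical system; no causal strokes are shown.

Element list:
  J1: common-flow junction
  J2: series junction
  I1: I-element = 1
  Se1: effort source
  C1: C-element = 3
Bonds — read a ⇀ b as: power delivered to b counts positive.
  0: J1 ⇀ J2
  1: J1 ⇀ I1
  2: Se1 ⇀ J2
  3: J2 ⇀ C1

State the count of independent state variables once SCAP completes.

2  (C1, I1 all integral)

β2 stroke→J2  (source Se1 imposes e)
β1 stroke→I1  (I1 outputs flow p/I1)
β0 stroke→J1  (1-jn J1 has f-setter on 1)
β3 stroke→J2  (J2: bond 0 brought flow, rest push out)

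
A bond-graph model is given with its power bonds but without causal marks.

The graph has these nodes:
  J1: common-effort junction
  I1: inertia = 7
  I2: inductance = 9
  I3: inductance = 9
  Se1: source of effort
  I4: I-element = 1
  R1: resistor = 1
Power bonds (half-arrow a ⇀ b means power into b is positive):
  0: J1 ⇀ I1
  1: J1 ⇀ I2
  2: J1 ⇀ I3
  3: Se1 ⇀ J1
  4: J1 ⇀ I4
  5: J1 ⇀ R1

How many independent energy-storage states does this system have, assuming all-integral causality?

4  (I1, I2, I3, I4 all integral)

bond 3 |J1  (Se1: effort source, stroke at far end)
bond 0 |I1  (common-e at J1 fixed by 3)
bond 1 |I2  (J1 effort already set via bond 3)
bond 2 |I3  (J1: bond 3 brought effort, rest push out)
bond 4 |I4  (J1 effort already set via bond 3)
bond 5 |R1  (J1: bond 3 brought effort, rest push out)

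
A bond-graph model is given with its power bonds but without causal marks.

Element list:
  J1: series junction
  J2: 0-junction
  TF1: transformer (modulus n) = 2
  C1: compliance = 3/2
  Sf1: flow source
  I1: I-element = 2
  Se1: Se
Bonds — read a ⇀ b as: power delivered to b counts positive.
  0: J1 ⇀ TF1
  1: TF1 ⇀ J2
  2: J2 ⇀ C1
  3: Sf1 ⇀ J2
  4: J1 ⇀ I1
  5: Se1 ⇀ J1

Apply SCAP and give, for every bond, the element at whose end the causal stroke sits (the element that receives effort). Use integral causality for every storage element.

b3 |Sf1  (Sf1 (Sf) sets flow on bond)
b5 |J1  (Se1: effort source, stroke at far end)
b2 |J2  (C1: C, integral causality)
b1 |TF1  (J2 effort already set via bond 2)
b0 |J1  (TF1 one-in-one-out from 1)
b4 |I1  (closing 1-jn rule on J1)

#0 →J1
#1 →TF1
#2 →J2
#3 →Sf1
#4 →I1
#5 →J1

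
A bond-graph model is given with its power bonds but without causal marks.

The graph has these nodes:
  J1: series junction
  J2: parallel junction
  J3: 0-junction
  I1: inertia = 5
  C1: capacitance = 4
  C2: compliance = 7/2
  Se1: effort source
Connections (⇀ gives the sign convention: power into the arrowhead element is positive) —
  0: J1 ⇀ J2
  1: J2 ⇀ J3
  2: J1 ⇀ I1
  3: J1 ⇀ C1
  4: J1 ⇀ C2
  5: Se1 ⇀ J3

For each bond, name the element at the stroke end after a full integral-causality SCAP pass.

b0 stroke→J1
b1 stroke→J2
b2 stroke→I1
b3 stroke→J1
b4 stroke→J1
b5 stroke→J3

b5 |J3  (Se1: effort source, stroke at far end)
b1 |J2  (common-e at J3 fixed by 5)
b0 |J1  (common-e at J2 fixed by 1)
b2 |I1  (I1 integral (f out))
b3 |J1  (J1: bond 2 brought flow, rest push out)
b4 |J1  (J1 flow already set via bond 2)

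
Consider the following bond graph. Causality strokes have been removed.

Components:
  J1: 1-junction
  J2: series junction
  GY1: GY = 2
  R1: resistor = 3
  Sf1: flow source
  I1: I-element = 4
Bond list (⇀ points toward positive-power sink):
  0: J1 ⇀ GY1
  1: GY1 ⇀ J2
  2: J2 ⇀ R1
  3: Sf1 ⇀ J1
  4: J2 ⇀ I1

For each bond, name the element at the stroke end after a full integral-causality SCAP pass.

b0 |J1
b1 |J2
b2 |J2
b3 |Sf1
b4 |I1

bond 3 →Sf1  (Sf1: flow source, stroke at near end)
bond 0 →J1  (J1 flow already set via bond 3)
bond 1 →J2  (through GY1, causality inverts; strokes same side of GY1)
bond 4 →I1  (prefer integral on I1)
bond 2 →J2  (common-f at J2 fixed by 4)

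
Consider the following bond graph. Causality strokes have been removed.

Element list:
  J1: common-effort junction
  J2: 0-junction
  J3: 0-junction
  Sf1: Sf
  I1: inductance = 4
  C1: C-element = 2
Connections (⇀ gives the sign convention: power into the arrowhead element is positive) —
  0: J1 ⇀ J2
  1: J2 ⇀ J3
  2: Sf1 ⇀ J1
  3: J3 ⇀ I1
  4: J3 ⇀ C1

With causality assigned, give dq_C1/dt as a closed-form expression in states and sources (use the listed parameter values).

dq_C1/dt = F_Sf1 - p_I1/4

b2 →Sf1  (Sf1 (Sf) sets flow on bond)
b0 →J1  (only one effort-in slot at J1)
b1 →J2  (only one effort-in slot at J2)
b3 →I1  (I1 integral (f out))
b4 →J3  (closing 0-jn rule on J3)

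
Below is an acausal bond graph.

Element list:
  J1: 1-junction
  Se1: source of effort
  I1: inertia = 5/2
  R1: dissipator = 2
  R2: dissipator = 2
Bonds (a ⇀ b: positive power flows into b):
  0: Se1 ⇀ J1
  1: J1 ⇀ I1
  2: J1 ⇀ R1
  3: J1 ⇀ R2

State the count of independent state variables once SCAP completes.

1  (I1 all integral)

bond 0 stroke at J1  (Se1: effort source, stroke at far end)
bond 1 stroke at I1  (I1: I, integral causality)
bond 2 stroke at J1  (J1 flow already set via bond 1)
bond 3 stroke at J1  (1-jn J1 has f-setter on 1)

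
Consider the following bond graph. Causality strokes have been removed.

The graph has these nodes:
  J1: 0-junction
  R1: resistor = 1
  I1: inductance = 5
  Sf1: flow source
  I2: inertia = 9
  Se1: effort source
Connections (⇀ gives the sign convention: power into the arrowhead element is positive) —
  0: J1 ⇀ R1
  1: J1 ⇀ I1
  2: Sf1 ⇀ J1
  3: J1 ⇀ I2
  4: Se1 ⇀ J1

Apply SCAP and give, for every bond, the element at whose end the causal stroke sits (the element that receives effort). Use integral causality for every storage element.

β2 →Sf1  (Sf1 fixes flow; stroke at Sf1)
β4 →J1  (Se1 fixes effort; stroke away)
β0 →R1  (J1 effort already set via bond 4)
β1 →I1  (0-jn J1 has e-setter on 4)
β3 →I2  (J1: bond 4 brought effort, rest push out)

β0 |R1
β1 |I1
β2 |Sf1
β3 |I2
β4 |J1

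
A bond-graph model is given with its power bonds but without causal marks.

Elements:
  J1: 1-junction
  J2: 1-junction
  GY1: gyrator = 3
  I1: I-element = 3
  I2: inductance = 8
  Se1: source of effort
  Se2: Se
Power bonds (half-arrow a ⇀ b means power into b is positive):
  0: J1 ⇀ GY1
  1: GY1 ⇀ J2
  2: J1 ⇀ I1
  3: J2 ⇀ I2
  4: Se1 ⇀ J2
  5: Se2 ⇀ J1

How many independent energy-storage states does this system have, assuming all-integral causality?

2  (I1, I2 all integral)

β4 stroke at J2  (source Se1 imposes e)
β5 stroke at J1  (Se2: effort source, stroke at far end)
β2 stroke at I1  (I1 outputs flow p/I1)
β0 stroke at J1  (common-f at J1 fixed by 2)
β1 stroke at J2  (GY1 both-in/both-out from 0)
β3 stroke at I2  (J2 needs exactly one f-in)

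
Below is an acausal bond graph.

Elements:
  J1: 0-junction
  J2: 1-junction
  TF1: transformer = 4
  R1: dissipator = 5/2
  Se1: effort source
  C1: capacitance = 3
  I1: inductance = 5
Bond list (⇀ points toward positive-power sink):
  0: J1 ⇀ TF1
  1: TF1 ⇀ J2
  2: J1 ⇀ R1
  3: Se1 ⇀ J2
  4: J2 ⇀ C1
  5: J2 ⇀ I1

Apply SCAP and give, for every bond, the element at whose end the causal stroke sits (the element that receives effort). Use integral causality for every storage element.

#0 |TF1
#1 |J2
#2 |J1
#3 |J2
#4 |J2
#5 |I1

bond 3 stroke→J2  (Se1 fixes effort; stroke away)
bond 4 stroke→J2  (C1 outputs effort q/C1)
bond 5 stroke→I1  (prefer integral on I1)
bond 1 stroke→J2  (J2: bond 5 brought flow, rest push out)
bond 0 stroke→TF1  (TF TF1: opposite of bond 1)
bond 2 stroke→J1  (J1 needs exactly one e-in)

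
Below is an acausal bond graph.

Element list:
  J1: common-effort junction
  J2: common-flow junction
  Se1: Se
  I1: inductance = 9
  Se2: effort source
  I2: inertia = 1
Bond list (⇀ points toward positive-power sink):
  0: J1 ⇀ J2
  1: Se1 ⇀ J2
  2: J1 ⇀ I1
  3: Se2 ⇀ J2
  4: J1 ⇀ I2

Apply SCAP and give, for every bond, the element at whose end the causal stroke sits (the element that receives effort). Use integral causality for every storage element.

#0 →J1
#1 →J2
#2 →I1
#3 →J2
#4 →I2

b1 |J2  (Se1 (Se) sets effort on bond)
b3 |J2  (Se2 fixes effort; stroke away)
b0 |J1  (J2: last free bond brings flow in)
b2 |I1  (common-e at J1 fixed by 0)
b4 |I2  (J1 effort already set via bond 0)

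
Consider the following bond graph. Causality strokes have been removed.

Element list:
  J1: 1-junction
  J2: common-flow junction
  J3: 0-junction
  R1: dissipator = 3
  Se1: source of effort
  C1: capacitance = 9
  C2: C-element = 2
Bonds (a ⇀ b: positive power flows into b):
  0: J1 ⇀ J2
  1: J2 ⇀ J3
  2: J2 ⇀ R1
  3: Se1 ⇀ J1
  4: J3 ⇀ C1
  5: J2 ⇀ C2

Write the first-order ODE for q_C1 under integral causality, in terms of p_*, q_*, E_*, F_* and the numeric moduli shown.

dq_C1/dt = E_Se1/3 - q_C1/27 - q_C2/6

bond 3 stroke at J1  (Se1 (Se) sets effort on bond)
bond 0 stroke at J2  (J1: last free bond brings flow in)
bond 4 stroke at J3  (prefer integral on C1)
bond 1 stroke at J2  (common-e at J3 fixed by 4)
bond 5 stroke at J2  (C2 outputs effort q/C2)
bond 2 stroke at R1  (closing 1-jn rule on J2)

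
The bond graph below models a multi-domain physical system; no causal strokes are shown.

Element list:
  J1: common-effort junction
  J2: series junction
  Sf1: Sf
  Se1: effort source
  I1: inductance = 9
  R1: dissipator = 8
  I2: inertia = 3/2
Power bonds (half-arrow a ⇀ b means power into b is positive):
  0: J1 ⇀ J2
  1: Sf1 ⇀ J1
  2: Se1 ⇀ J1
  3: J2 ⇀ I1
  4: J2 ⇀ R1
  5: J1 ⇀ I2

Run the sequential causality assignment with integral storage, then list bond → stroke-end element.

#1 |Sf1  (source Sf1 imposes f)
#2 |J1  (Se1 (Se) sets effort on bond)
#0 |J2  (common-e at J1 fixed by 2)
#5 |I2  (common-e at J1 fixed by 2)
#3 |I1  (prefer integral on I1)
#4 |J2  (J2 flow already set via bond 3)

β0 →J2
β1 →Sf1
β2 →J1
β3 →I1
β4 →J2
β5 →I2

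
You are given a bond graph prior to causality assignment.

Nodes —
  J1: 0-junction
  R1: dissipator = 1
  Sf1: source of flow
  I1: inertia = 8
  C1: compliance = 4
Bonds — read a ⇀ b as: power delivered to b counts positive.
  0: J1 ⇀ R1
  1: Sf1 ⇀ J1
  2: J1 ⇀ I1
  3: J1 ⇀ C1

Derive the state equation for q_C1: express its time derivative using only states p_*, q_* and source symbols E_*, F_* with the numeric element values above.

dq_C1/dt = F_Sf1 - p_I1/8 - q_C1/4

β1 →Sf1  (Sf1 (Sf) sets flow on bond)
β2 →I1  (I1: I, integral causality)
β3 →J1  (C1 outputs effort q/C1)
β0 →R1  (J1 effort already set via bond 3)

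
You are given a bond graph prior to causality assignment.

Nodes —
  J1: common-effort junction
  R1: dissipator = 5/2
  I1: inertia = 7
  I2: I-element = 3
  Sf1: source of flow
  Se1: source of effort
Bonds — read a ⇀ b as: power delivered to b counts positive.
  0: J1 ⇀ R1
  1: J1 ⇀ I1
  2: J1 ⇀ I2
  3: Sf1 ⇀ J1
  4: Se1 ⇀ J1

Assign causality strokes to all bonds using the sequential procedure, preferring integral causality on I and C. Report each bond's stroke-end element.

#0 |R1
#1 |I1
#2 |I2
#3 |Sf1
#4 |J1

b3 stroke→Sf1  (source Sf1 imposes f)
b4 stroke→J1  (Se1: effort source, stroke at far end)
b0 stroke→R1  (J1 effort already set via bond 4)
b1 stroke→I1  (0-jn J1 has e-setter on 4)
b2 stroke→I2  (J1 effort already set via bond 4)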